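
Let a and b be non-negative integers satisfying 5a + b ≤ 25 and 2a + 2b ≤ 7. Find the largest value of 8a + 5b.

24

The continuous relaxation peaks at (3.5, 0) with value 28.00; rounding to a feasible lattice point costs some objective.
(a,b)=(3,0) is feasible, giving 24.
(a,b)=(2,1) is feasible, giving 21.
(a,b)=(2,0) is feasible, giving 16.
Maximum is 24 at (a,b)=(3,0).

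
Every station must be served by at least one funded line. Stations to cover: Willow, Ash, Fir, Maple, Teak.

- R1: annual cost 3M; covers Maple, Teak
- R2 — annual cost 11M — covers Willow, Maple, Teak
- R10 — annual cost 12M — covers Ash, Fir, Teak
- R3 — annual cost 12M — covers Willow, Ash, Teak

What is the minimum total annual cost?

23

This is an integer covering problem.
Choose R2 and R10: together they cover Willow, Ash, Fir, Maple, Teak — every station.
Total annual cost: 11 + 12 = 23.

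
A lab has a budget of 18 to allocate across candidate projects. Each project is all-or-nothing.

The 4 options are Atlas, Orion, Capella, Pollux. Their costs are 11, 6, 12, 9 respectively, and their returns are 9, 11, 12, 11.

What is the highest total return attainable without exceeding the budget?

This is an integer program with binary decision variables.
Allowing fractional choices, the relaxed optimum would be about 25.0, but projects are indivisible.
Orion + Pollux: cost 6 + 9 = 15 ≤ 18, return 11 + 11 = 22.
Orion + Capella: cost 6 + 12 = 18 ≤ 18, return 11 + 12 = 23.
Best is Orion and Capella with total return 23.

23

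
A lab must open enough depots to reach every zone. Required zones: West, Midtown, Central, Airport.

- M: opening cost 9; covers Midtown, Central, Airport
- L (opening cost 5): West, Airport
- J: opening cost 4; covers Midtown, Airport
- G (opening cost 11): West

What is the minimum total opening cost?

The greedy cost-per-new-zone heuristic would pick J, L, and M for 18, but a cheaper cover exists.
Choose M and L: together they cover West, Midtown, Central, Airport — every zone.
Total opening cost: 9 + 5 = 14.
No cover costs less than 14.

14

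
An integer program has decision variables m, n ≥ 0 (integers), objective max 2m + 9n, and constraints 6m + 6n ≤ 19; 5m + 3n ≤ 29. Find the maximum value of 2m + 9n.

Relaxing integrality, the LP optimum is 28.50 at (m,n) = (0, 3.17), which is not an integer point.
(m,n)=(0,3) is feasible, giving 27.
(m,n)=(1,2) is feasible, giving 20.
(m,n)=(0,2) is feasible, giving 18.
The best lattice point is (0,3), giving 27.

27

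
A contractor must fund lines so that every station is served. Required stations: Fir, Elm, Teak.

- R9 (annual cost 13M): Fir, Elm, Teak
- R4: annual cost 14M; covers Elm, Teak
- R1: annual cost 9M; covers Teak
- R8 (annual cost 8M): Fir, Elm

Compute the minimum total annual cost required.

13

The greedy cost-per-new-station heuristic would pick R8 and R1 for 17, but a cheaper cover exists.
R9 alone covers Fir, Elm, Teak — every station.
Total annual cost: 13.
No cover costs less than 13.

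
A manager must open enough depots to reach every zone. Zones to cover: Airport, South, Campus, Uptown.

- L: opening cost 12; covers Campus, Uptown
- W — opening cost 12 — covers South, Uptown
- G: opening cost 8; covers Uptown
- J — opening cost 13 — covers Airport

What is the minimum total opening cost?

Choose L, W, and J: together they cover Airport, South, Campus, Uptown — every zone.
Total opening cost: 12 + 12 + 13 = 37.
No cover costs less than 37.

37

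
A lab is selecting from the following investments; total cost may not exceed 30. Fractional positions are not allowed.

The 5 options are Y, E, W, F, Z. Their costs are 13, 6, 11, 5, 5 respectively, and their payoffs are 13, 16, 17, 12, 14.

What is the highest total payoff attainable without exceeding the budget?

59

Y + E + F + Z: cost 13 + 6 + 5 + 5 = 29 ≤ 30, payoff 13 + 16 + 12 + 14 = 55.
E + W + F + Z: cost 6 + 11 + 5 + 5 = 27 ≤ 30, payoff 16 + 17 + 12 + 14 = 59.
Best is E, W, F, and Z with total payoff 59.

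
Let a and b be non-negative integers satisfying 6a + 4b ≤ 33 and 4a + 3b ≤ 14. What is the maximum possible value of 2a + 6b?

(a,b)=(0,4) is feasible, giving 24.
(a,b)=(1,3) is feasible, giving 20.
(a,b)=(0,3) is feasible, giving 18.
Maximum is 24 at (a,b)=(0,4).

24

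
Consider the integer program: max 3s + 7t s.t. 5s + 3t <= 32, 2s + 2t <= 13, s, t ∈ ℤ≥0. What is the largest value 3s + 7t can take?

42

(s,t)=(0,6): 5·0+3·6=18≤32, 2·0+2·6=12≤13, objective 42.
(s,t)=(1,5): 5·1+3·5=20≤32, 2·1+2·5=12≤13, objective 38.
(s,t)=(0,5): 5·0+3·5=15≤32, 2·0+2·5=10≤13, objective 35.
No feasible integer point exceeds 42.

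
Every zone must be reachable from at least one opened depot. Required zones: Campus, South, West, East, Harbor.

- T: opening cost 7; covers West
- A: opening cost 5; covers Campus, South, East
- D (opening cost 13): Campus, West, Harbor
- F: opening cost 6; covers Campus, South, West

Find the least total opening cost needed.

18

This is a weighted set-cover instance.
The greedy cost-per-new-zone heuristic would pick A, F, and D for 24, but a cheaper cover exists.
Choose A and D: together they cover Campus, South, West, East, Harbor — every zone.
Total opening cost: 5 + 13 = 18.
No cover costs less than 18.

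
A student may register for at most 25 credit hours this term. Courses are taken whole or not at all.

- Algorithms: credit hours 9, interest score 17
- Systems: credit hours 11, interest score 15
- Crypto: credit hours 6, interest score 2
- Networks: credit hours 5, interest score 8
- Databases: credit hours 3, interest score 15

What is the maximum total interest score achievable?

Treat it as a binary knapsack problem.
Take Algorithms, Systems, and Databases: credit hours 9 + 11 + 3 = 23 ≤ 25, interest score 17 + 15 + 15 = 47.
No other feasible combination does better.

47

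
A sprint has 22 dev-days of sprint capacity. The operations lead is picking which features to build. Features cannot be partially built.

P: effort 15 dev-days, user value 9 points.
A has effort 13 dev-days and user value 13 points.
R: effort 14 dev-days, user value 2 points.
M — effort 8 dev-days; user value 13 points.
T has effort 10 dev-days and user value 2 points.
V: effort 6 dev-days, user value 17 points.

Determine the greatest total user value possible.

Allowing fractional choices, the relaxed optimum would be about 38.0, but features are indivisible.
A + M: effort 13 + 8 = 21 ≤ 22, user value 13 + 13 = 26.
M + V: effort 8 + 6 = 14 ≤ 22, user value 13 + 17 = 30.
A + V: effort 13 + 6 = 19 ≤ 22, user value 13 + 17 = 30.
The maximum user value is 30; one optimal choice is M and V.

30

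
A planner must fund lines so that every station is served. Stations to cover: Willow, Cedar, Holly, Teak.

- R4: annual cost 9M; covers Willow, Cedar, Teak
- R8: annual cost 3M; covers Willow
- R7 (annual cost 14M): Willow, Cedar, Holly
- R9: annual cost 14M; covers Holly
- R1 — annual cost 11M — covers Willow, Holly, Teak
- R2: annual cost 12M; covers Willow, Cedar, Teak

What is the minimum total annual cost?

Choose R4 and R1: together they cover Willow, Cedar, Holly, Teak — every station.
Total annual cost: 9 + 11 = 20.
No cover costs less than 20.

20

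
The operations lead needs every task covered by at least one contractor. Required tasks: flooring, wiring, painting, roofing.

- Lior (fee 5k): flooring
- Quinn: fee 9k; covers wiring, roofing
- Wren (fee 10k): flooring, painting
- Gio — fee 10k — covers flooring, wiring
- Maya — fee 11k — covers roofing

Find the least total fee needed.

The greedy cost-per-new-task heuristic would pick Quinn, Lior, and Wren for 24, but a cheaper cover exists.
Choose Quinn and Wren: together they cover flooring, wiring, painting, roofing — every task.
Total fee: 9 + 10 = 19.
No cover costs less than 19.

19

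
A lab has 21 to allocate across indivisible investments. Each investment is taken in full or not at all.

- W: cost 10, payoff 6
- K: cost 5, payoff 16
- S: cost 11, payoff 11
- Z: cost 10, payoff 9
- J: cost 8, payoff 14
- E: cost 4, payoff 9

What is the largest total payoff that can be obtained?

This is an integer program with binary decision variables.
Allowing fractional choices, the relaxed optimum would be about 43.0, but investments are indivisible.
K + S + E: cost 5 + 11 + 4 = 20 ≤ 21, payoff 16 + 11 + 9 = 36.
K + J + E: cost 5 + 8 + 4 = 17 ≤ 21, payoff 16 + 14 + 9 = 39.
Best is K, J, and E with total payoff 39.

39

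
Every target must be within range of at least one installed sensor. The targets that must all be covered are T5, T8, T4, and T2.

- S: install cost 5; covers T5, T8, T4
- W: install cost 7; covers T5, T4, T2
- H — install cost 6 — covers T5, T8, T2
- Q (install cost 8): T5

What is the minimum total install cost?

11

Choose S and H: together they cover T5, T8, T4, T2 — every target.
Total install cost: 5 + 6 = 11.
No cover costs less than 11.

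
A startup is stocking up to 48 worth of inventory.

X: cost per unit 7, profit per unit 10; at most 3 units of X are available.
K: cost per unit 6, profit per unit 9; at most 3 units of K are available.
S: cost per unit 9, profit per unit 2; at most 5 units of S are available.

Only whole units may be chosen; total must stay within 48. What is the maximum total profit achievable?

K has the best ratio (9/6); taking only K gives at most 3×9 = 27 (stopped by the supply cap of 3).
Mixing does better — 3×X, 3×K, and 1×S: cost 48 ≤ 48, profit 3·10 + 3·9 + 1·2 = 59.

59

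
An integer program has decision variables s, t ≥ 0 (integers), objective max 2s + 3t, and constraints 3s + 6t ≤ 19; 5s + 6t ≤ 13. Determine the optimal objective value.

6

Relaxing integrality, the LP optimum is 6.50 at (s,t) = (0, 2.17), which is not an integer point.
(s,t)=(0,2): 3·0+6·2=12≤19, 5·0+6·2=12≤13, objective 6.
(s,t)=(1,1): 3·1+6·1=9≤19, 5·1+6·1=11≤13, objective 5.
(s,t)=(0,1): 3·0+6·1=6≤19, 5·0+6·1=6≤13, objective 3.
No feasible integer point exceeds 6.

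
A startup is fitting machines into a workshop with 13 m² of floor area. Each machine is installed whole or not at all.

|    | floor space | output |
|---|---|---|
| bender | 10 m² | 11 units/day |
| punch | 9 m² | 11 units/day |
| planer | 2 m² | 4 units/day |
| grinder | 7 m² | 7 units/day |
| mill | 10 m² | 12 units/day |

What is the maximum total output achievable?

punch + planer: floor space 9 + 2 = 11 ≤ 13, output 11 + 4 = 15.
planer + mill: floor space 2 + 10 = 12 ≤ 13, output 4 + 12 = 16.
Best is planer and mill with total output 16.

16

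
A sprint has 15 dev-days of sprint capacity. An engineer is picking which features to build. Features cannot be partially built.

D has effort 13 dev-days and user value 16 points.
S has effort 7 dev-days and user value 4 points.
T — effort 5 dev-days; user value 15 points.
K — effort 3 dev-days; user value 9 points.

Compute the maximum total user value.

28

S + T + K: effort 7 + 5 + 3 = 15 ≤ 15, user value 4 + 15 + 9 = 28.
T + K: effort 5 + 3 = 8 ≤ 15, user value 15 + 9 = 24.
Best is S, T, and K with total user value 28.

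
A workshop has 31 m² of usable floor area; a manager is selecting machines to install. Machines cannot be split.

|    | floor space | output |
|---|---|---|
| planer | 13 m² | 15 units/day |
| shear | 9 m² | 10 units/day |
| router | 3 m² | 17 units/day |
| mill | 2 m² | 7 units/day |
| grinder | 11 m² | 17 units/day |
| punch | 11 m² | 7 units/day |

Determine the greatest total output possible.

56

Take planer, router, mill, and grinder: floor space 13 + 3 + 2 + 11 = 29 ≤ 31, output 15 + 17 + 7 + 17 = 56.
No other feasible combination does better.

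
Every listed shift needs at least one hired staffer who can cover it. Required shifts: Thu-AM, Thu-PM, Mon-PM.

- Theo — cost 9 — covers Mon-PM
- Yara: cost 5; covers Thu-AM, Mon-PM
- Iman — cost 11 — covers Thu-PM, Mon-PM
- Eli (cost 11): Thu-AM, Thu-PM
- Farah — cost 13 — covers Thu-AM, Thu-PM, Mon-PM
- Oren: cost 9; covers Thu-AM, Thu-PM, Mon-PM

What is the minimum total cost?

9

Oren alone covers Thu-AM, Thu-PM, Mon-PM — every shift.
Total cost: 9.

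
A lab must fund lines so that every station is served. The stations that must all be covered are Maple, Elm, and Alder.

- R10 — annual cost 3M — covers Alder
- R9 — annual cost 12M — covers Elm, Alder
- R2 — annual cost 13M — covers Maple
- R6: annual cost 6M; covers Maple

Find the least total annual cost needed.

Choose R9 and R6: together they cover Maple, Elm, Alder — every station.
Total annual cost: 12 + 6 = 18.

18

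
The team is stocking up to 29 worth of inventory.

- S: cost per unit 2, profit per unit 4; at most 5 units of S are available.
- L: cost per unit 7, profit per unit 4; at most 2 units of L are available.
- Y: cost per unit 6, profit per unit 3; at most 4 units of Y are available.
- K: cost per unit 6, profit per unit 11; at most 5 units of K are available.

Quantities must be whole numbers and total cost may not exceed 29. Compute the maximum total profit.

53

S has the best ratio (4/2); taking only S gives at most 5×4 = 20 (stopped by the supply cap of 5).
Mixing does better — 5×S and 3×K: cost 28 ≤ 29, profit 5·4 + 3·11 = 53.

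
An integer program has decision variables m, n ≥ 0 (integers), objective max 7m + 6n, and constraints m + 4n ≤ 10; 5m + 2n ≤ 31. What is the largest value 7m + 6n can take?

42

Relaxing integrality, the LP optimum is 46.78 at (m,n) = (5.78, 1.06), which is not an integer point.
(m,n)=(6,0): 1·6+4·0=6≤10, 5·6+2·0=30≤31, objective 42.
(m,n)=(5,1): 1·5+4·1=9≤10, 5·5+2·1=27≤31, objective 41.
No feasible integer point exceeds 42.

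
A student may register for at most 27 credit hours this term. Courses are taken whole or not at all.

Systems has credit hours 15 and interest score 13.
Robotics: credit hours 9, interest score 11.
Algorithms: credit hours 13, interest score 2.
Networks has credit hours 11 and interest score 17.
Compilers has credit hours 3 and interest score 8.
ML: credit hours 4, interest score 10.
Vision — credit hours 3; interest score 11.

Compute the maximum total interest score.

Robotics + Networks + Compilers + Vision: credit hours 9 + 11 + 3 + 3 = 26 ≤ 27, interest score 11 + 17 + 8 + 11 = 47.
Robotics + Networks + ML + Vision: credit hours 9 + 11 + 4 + 3 = 27 ≤ 27, interest score 11 + 17 + 10 + 11 = 49.
Best is Robotics, Networks, ML, and Vision with total interest score 49.

49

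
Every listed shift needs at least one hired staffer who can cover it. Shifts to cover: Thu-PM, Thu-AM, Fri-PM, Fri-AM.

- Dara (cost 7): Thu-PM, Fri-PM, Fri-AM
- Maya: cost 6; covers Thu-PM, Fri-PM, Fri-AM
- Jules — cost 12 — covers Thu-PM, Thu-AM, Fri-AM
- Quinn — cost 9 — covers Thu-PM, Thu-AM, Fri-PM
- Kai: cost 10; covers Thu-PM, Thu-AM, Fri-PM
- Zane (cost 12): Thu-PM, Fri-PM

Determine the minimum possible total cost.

This is a weighted set-cover instance.
Choose Maya and Quinn: together they cover Thu-PM, Thu-AM, Fri-PM, Fri-AM — every shift.
Total cost: 6 + 9 = 15.
No cover costs less than 15.

15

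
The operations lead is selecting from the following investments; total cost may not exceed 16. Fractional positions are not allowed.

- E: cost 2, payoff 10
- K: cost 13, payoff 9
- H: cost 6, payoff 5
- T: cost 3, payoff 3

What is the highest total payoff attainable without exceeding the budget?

Allowing fractional choices, the relaxed optimum would be about 21.5, but investments are indivisible.
E + K: cost 2 + 13 = 15 ≤ 16, payoff 10 + 9 = 19.
E + H + T: cost 2 + 6 + 3 = 11 ≤ 16, payoff 10 + 5 + 3 = 18.
E + H: cost 2 + 6 = 8 ≤ 16, payoff 10 + 5 = 15.
Best is E and K with total payoff 19.

19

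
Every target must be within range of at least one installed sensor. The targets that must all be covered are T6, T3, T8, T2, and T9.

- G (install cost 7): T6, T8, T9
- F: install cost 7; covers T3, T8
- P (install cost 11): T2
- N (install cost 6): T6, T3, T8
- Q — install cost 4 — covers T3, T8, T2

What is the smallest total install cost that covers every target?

Choose G and Q: together they cover T6, T3, T8, T2, T9 — every target.
Total install cost: 7 + 4 = 11.
No cover costs less than 11.

11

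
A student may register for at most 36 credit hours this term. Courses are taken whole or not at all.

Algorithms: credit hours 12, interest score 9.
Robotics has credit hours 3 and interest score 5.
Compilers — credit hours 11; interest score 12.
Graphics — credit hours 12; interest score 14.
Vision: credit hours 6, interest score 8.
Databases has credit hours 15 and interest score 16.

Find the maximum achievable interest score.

43

This is a 0-1 knapsack instance.
Take Robotics, Graphics, Vision, and Databases: credit hours 3 + 12 + 6 + 15 = 36 ≤ 36, interest score 5 + 14 + 8 + 16 = 43.
No other feasible combination does better.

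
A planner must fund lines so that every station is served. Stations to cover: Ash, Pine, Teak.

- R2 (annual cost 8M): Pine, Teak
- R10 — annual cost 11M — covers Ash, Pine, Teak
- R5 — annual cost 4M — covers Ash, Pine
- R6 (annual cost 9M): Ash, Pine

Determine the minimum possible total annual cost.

The greedy cost-per-new-station heuristic would pick R5 and R2 for 12, but a cheaper cover exists.
R10 alone covers Ash, Pine, Teak — every station.
Total annual cost: 11.
No cover costs less than 11.

11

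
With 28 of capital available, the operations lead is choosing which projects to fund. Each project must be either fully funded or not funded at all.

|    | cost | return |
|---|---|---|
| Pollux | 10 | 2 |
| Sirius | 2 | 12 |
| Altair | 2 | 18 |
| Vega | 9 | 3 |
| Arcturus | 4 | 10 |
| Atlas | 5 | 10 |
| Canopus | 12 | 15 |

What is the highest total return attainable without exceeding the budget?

Allowing fractional choices, the relaxed optimum would be about 66.0, but projects are indivisible.
Sirius + Altair + Arcturus + Atlas + Canopus: cost 2 + 2 + 4 + 5 + 12 = 25 ≤ 28, return 12 + 18 + 10 + 10 + 15 = 65.
Sirius + Altair + Arcturus + Canopus: cost 2 + 2 + 4 + 12 = 20 ≤ 28, return 12 + 18 + 10 + 15 = 55.
Best is Sirius, Altair, Arcturus, Atlas, and Canopus with total return 65.

65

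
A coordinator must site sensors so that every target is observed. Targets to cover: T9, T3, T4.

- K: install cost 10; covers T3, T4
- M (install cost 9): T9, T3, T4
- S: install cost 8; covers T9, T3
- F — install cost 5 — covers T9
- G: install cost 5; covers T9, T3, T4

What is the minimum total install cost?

5

This is an integer covering problem.
G alone covers T9, T3, T4 — every target.
Total install cost: 5.
No cover costs less than 5.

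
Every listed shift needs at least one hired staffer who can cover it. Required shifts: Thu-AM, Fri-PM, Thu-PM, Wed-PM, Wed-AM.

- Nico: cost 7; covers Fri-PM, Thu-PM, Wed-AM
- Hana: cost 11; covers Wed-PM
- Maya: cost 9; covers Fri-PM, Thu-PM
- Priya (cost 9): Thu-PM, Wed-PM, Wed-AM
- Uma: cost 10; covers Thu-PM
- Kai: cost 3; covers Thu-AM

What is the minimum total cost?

19

Choose Nico, Priya, and Kai: together they cover Thu-AM, Fri-PM, Thu-PM, Wed-PM, Wed-AM — every shift.
Total cost: 7 + 9 + 3 = 19.
No cover costs less than 19.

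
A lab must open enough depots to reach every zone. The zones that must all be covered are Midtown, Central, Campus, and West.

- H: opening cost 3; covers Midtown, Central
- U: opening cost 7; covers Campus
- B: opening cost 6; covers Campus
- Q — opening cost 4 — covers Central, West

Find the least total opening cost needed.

13

This is a weighted set-cover instance.
Choose H, B, and Q: together they cover Midtown, Central, Campus, West — every zone.
Total opening cost: 3 + 6 + 4 = 13.
No cover costs less than 13.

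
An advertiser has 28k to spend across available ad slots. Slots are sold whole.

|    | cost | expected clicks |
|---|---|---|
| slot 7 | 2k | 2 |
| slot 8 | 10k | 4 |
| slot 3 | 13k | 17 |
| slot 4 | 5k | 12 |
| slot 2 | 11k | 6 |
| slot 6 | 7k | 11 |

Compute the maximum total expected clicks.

slot 7 + slot 3 + slot 4 + slot 6: cost 2 + 13 + 5 + 7 = 27 ≤ 28, expected clicks 2 + 17 + 12 + 11 = 42.
slot 3 + slot 4 + slot 6: cost 13 + 5 + 7 = 25 ≤ 28, expected clicks 17 + 12 + 11 = 40.
Best is slot 7, slot 3, slot 4, and slot 6 with total expected clicks 42.

42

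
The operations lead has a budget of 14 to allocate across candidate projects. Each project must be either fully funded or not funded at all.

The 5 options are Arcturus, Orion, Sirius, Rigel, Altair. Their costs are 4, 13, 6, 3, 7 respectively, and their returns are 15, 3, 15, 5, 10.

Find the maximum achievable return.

35

Arcturus + Rigel + Altair: cost 4 + 3 + 7 = 14 ≤ 14, return 15 + 5 + 10 = 30.
Arcturus + Sirius: cost 4 + 6 = 10 ≤ 14, return 15 + 15 = 30.
Arcturus + Sirius + Rigel: cost 4 + 6 + 3 = 13 ≤ 14, return 15 + 15 + 5 = 35.
Best is Arcturus, Sirius, and Rigel with total return 35.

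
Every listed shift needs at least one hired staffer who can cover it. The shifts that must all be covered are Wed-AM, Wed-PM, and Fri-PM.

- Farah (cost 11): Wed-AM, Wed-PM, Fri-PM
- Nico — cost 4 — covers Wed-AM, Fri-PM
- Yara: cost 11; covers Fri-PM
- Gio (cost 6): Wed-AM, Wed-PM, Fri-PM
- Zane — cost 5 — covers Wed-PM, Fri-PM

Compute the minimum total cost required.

6

This is an integer covering problem.
The greedy cost-per-new-shift heuristic would pick Nico and Zane for 9, but a cheaper cover exists.
Gio alone covers Wed-AM, Wed-PM, Fri-PM — every shift.
Total cost: 6.
No cover costs less than 6.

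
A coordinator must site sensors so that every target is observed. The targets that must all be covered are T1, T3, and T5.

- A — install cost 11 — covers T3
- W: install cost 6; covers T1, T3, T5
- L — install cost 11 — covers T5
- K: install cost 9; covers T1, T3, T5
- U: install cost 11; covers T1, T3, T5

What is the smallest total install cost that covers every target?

This is an integer covering problem.
W alone covers T1, T3, T5 — every target.
Total install cost: 6.

6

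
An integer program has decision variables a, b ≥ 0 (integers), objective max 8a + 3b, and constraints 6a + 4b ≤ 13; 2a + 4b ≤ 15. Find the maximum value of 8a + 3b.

16

(a,b)=(2,0): 6·2+4·0=12≤13, 2·2+4·0=4≤15, objective 16.
(a,b)=(1,1): 6·1+4·1=10≤13, 2·1+4·1=6≤15, objective 11.
(a,b)=(1,0): 6·1+4·0=6≤13, 2·1+4·0=2≤15, objective 8.
No feasible integer point exceeds 16.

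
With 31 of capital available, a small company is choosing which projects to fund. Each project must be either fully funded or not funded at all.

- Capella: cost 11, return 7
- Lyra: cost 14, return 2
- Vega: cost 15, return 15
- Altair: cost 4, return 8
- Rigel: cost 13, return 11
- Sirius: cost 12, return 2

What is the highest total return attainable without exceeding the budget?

30

This is an integer program with binary decision variables.
Take Capella, Vega, and Altair: cost 11 + 15 + 4 = 30 ≤ 31, return 7 + 15 + 8 = 30.
No other feasible combination does better.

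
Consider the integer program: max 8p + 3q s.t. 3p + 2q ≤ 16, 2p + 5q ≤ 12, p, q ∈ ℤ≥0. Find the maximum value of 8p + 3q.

40

Relaxing integrality, the LP optimum is 42.67 at (p,q) = (5.33, 0), which is not an integer point.
(p,q)=(5,0) is feasible, giving 40.
(p,q)=(4,0) is feasible, giving 32.
The best lattice point is (5,0), giving 40.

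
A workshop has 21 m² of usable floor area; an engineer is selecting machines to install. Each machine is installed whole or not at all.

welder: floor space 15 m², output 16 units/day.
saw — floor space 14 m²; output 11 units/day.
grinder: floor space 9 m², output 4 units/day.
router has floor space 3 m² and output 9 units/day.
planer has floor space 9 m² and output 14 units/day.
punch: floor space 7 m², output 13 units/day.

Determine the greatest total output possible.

36

Allowing fractional choices, the relaxed optimum would be about 38.1, but machines are indivisible.
router + planer + punch: floor space 3 + 9 + 7 = 19 ≤ 21, output 9 + 14 + 13 = 36.
planer + punch: floor space 9 + 7 = 16 ≤ 21, output 14 + 13 = 27.
Best is router, planer, and punch with total output 36.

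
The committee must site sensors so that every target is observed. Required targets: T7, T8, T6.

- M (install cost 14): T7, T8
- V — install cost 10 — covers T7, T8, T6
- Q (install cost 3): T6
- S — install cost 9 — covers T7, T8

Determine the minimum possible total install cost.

10

This is an integer covering problem.
The greedy cost-per-new-target heuristic would pick Q and S for 12, but a cheaper cover exists.
V alone covers T7, T8, T6 — every target.
Total install cost: 10.
No cover costs less than 10.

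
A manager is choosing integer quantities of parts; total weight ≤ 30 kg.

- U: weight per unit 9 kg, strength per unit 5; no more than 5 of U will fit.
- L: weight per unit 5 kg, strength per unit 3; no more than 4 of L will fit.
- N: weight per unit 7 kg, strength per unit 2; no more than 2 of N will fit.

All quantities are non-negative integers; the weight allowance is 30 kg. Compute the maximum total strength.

1×U and 4×L: weight 29 ≤ 30, strength 1·5 + 4·3 = 17.
2×U and 2×L: weight 28 ≤ 30, strength 2·5 + 2·3 = 16.
Best is 17.

17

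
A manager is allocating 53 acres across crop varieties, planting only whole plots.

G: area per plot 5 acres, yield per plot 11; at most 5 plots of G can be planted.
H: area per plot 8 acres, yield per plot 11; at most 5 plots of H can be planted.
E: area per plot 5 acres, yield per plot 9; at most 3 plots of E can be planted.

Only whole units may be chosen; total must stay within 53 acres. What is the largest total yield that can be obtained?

This is a bounded integer knapsack.
G has the best ratio (11/5); taking only G gives at most 5×11 = 55 (stopped by the supply cap of 5).
Mixing does better — 5×G, 2×H, and 2×E: area 51 ≤ 53, yield 5·11 + 2·11 + 2·9 = 95.

95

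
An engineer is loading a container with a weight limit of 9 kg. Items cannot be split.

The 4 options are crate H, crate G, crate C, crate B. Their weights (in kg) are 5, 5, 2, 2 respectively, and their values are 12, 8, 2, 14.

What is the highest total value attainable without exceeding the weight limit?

28

This is a 0-1 knapsack instance.
Take crate H, crate C, and crate B: weight 5 + 2 + 2 = 9 ≤ 9, value 12 + 2 + 14 = 28.
No other feasible combination does better.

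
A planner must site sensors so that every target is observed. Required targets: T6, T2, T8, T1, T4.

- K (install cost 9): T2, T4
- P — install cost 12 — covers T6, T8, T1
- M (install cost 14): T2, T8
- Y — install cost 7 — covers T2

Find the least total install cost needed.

21

Choose K and P: together they cover T6, T2, T8, T1, T4 — every target.
Total install cost: 9 + 12 = 21.
No cover costs less than 21.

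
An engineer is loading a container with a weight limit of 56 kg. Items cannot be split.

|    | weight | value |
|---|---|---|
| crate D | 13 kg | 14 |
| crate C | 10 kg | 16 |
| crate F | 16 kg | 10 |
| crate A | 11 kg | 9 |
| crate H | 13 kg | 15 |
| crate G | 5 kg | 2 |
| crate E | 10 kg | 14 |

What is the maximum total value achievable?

crate D + crate C + crate H + crate G + crate E: weight 13 + 10 + 13 + 5 + 10 = 51 ≤ 56, value 14 + 16 + 15 + 2 + 14 = 61.
crate D + crate C + crate H + crate E: weight 13 + 10 + 13 + 10 = 46 ≤ 56, value 14 + 16 + 15 + 14 = 59.
Best is crate D, crate C, crate H, crate G, and crate E with total value 61.

61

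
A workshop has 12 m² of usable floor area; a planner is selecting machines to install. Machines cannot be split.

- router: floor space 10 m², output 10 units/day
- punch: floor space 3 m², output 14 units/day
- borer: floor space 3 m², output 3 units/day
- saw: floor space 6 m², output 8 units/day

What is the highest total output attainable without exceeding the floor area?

25

Treat it as a binary knapsack problem.
punch + saw: floor space 3 + 6 = 9 ≤ 12, output 14 + 8 = 22.
punch + borer + saw: floor space 3 + 3 + 6 = 12 ≤ 12, output 14 + 3 + 8 = 25.
punch + borer: floor space 3 + 3 = 6 ≤ 12, output 14 + 3 = 17.
Best is punch, borer, and saw with total output 25.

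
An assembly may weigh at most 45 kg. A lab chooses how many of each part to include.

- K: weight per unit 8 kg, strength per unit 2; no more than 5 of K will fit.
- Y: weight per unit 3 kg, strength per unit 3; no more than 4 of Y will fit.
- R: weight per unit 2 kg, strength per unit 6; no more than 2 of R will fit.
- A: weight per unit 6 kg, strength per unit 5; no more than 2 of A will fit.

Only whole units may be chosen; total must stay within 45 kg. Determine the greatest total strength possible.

38

This is a bounded integer knapsack.
Take 2×K, 4×Y, 2×R, and 2×A: weight 44 ≤ 45, strength 2·2 + 4·3 + 2·6 + 2·5 = 38.
R has the best ratio (6/2) and is taken to its limit of 2; remaining capacity is filled optimally with the others.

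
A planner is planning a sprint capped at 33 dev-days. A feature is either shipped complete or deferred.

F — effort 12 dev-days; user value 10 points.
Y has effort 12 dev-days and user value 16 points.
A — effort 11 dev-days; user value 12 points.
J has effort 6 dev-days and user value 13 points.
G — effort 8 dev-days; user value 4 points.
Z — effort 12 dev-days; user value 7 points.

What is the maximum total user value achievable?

Allowing fractional choices, the relaxed optimum would be about 44.3, but features are indivisible.
F + Y + J: effort 12 + 12 + 6 = 30 ≤ 33, user value 10 + 16 + 13 = 39.
Y + J + Z: effort 12 + 6 + 12 = 30 ≤ 33, user value 16 + 13 + 7 = 36.
Y + A + J: effort 12 + 11 + 6 = 29 ≤ 33, user value 16 + 12 + 13 = 41.
Best is Y, A, and J with total user value 41.

41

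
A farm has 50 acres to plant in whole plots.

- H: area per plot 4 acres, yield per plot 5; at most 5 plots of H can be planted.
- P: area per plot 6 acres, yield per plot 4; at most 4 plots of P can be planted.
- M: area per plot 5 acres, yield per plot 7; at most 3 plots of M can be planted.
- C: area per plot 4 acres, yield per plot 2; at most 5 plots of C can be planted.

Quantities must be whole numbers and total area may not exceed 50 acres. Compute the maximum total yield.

54

Take 5×H, 1×P, 3×M, and 2×C: area 49 ≤ 50, yield 5·5 + 1·4 + 3·7 + 2·2 = 54.
M has the best ratio (7/5) and is taken to its limit of 3; remaining capacity is filled optimally with the others.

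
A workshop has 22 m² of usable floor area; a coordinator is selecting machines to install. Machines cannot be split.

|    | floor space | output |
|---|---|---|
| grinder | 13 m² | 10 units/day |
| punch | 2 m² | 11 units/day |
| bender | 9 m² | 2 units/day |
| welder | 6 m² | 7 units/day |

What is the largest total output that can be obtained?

This is an integer program with binary decision variables.
grinder + punch + welder: floor space 13 + 2 + 6 = 21 ≤ 22, output 10 + 11 + 7 = 28.
grinder + punch: floor space 13 + 2 = 15 ≤ 22, output 10 + 11 = 21.
punch + bender + welder: floor space 2 + 9 + 6 = 17 ≤ 22, output 11 + 2 + 7 = 20.
Best is grinder, punch, and welder with total output 28.

28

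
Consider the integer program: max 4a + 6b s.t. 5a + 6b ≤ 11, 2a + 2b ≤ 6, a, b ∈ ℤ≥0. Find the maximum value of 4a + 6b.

10

The continuous relaxation peaks at (0, 1.83) with value 11.00; rounding to a feasible lattice point costs some objective.
(a,b)=(1,1): 5·1+6·1=11≤11, 2·1+2·1=4≤6, objective 10.
(a,b)=(2,0): 5·2+6·0=10≤11, 2·2+2·0=4≤6, objective 8.
(a,b)=(0,1): 5·0+6·1=6≤11, 2·0+2·1=2≤6, objective 6.
(a,b)=(1,0): 5·1+6·0=5≤11, 2·1+2·0=2≤6, objective 4.
The best lattice point is (1,1), giving 10.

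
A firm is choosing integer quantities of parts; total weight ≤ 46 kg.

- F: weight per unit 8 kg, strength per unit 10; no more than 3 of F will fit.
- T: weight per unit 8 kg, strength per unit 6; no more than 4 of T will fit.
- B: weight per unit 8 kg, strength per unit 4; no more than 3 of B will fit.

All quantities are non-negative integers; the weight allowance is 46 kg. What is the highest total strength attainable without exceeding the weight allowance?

F has the best ratio (10/8); taking only F gives at most 3×10 = 30 (stopped by the supply cap of 3).
Mixing does better — 3×F and 2×T: weight 40 ≤ 46, strength 3·10 + 2·6 = 42.

42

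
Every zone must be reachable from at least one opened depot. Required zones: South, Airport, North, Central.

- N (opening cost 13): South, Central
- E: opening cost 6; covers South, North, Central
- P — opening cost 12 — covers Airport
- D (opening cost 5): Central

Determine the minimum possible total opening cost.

18

Choose E and P: together they cover South, Airport, North, Central — every zone.
Total opening cost: 6 + 12 = 18.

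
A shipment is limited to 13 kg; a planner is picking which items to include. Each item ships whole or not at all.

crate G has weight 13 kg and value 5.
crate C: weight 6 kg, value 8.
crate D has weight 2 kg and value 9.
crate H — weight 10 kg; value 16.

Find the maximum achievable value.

Treat it as a binary knapsack problem.
crate D + crate H: weight 2 + 10 = 12 ≤ 13, value 9 + 16 = 25.
crate H: weight 10 ≤ 13, value 16.
crate C + crate D: weight 6 + 2 = 8 ≤ 13, value 8 + 9 = 17.
Best is crate D and crate H with total value 25.

25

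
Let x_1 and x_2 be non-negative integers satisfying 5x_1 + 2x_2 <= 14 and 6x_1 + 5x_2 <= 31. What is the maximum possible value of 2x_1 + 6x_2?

36

The continuous relaxation peaks at (0, 6.2) with value 37.20; rounding to a feasible lattice point costs some objective.
(x_1,x_2)=(0,6): 5·0+2·6=12≤14, 6·0+5·6=30≤31, objective 36.
(x_1,x_2)=(0,5): 5·0+2·5=10≤14, 6·0+5·5=25≤31, objective 30.
No feasible integer point exceeds 36.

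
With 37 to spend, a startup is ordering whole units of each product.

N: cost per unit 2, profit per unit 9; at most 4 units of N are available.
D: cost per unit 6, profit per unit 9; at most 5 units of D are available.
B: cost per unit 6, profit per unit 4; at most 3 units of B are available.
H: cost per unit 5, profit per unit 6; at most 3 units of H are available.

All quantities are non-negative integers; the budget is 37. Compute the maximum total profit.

4×N, 4×D, and 1×H: cost 37 ≤ 37, profit 4·9 + 4·9 + 1·6 = 78.
4×N, 3×D, and 2×H: cost 36 ≤ 37, profit 4·9 + 3·9 + 2·6 = 75.
Best is 78.

78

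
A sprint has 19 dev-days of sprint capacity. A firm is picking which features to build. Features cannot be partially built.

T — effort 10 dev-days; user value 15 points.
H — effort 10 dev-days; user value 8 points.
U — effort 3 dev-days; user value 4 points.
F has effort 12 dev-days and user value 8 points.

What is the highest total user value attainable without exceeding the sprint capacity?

19

Allowing fractional choices, the relaxed optimum would be about 23.8, but features are indivisible.
T: effort 10 ≤ 19, user value 15.
T + U: effort 10 + 3 = 13 ≤ 19, user value 15 + 4 = 19.
Best is T and U with total user value 19.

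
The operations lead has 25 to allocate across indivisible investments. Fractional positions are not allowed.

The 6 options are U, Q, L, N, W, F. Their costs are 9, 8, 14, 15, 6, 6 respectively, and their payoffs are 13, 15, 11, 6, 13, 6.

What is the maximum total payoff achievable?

Take U, Q, and W: cost 9 + 8 + 6 = 23 ≤ 25, payoff 13 + 15 + 13 = 41.
No other feasible combination does better.

41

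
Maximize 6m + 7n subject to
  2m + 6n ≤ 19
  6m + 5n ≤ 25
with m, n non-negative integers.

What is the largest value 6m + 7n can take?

The continuous relaxation peaks at (2.12, 2.46) with value 29.92; rounding to a feasible lattice point costs some objective.
(m,n)=(2,2): 2·2+6·2=16≤19, 6·2+5·2=22≤25, objective 26.
(m,n)=(3,1): 2·3+6·1=12≤19, 6·3+5·1=23≤25, objective 25.
(m,n)=(1,2): 2·1+6·2=14≤19, 6·1+5·2=16≤25, objective 20.
Maximum is 26 at (m,n)=(2,2).

26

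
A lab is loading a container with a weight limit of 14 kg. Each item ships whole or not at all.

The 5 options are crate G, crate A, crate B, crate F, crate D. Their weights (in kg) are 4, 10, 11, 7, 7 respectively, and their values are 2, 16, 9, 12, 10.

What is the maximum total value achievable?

Allowing fractional choices, the relaxed optimum would be about 23.2, but items are indivisible.
crate G + crate A: weight 4 + 10 = 14 ≤ 14, value 2 + 16 = 18.
crate F + crate D: weight 7 + 7 = 14 ≤ 14, value 12 + 10 = 22.
Best is crate F and crate D with total value 22.

22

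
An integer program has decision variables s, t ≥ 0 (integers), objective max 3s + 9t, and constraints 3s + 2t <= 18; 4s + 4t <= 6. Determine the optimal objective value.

9

The continuous relaxation peaks at (0, 1.5) with value 13.50; rounding to a feasible lattice point costs some objective.
(s,t)=(0,1): 3·0+2·1=2≤18, 4·0+4·1=4≤6, objective 9.
(s,t)=(1,0): 3·1+2·0=3≤18, 4·1+4·0=4≤6, objective 3.
(s,t)=(0,0): 3·0+2·0=0≤18, 4·0+4·0=0≤6, objective 0.
Maximum is 9 at (s,t)=(0,1).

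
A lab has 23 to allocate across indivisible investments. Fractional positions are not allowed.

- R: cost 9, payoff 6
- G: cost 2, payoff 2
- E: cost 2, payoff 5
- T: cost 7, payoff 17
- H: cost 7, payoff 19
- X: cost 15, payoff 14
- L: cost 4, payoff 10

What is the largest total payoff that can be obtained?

This is a 0-1 knapsack instance.
E + T + H + L: cost 2 + 7 + 7 + 4 = 20 ≤ 23, payoff 5 + 17 + 19 + 10 = 51.
G + T + H + L: cost 2 + 7 + 7 + 4 = 20 ≤ 23, payoff 2 + 17 + 19 + 10 = 48.
G + E + T + H + L: cost 2 + 2 + 7 + 7 + 4 = 22 ≤ 23, payoff 2 + 5 + 17 + 19 + 10 = 53.
Best is G, E, T, H, and L with total payoff 53.

53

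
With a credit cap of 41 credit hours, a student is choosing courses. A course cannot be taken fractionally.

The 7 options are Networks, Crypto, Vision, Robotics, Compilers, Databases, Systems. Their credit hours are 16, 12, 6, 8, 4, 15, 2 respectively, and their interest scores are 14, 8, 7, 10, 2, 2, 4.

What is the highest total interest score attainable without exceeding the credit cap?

Networks + Crypto + Robotics + Systems: credit hours 16 + 12 + 8 + 2 = 38 ≤ 41, interest score 14 + 8 + 10 + 4 = 36.
Networks + Vision + Robotics + Compilers + Systems: credit hours 16 + 6 + 8 + 4 + 2 = 36 ≤ 41, interest score 14 + 7 + 10 + 2 + 4 = 37.
Networks + Vision + Robotics + Systems: credit hours 16 + 6 + 8 + 2 = 32 ≤ 41, interest score 14 + 7 + 10 + 4 = 35.
Best is Networks, Vision, Robotics, Compilers, and Systems with total interest score 37.

37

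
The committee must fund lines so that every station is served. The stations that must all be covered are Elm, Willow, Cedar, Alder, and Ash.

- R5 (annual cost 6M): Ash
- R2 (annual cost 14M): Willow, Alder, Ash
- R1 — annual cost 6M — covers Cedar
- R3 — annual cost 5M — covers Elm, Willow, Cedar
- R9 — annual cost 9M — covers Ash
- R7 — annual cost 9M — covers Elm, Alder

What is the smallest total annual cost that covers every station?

19

The greedy cost-per-new-station heuristic would pick R3, R5, and R7 for 20, but a cheaper cover exists.
Choose R2 and R3: together they cover Elm, Willow, Cedar, Alder, Ash — every station.
Total annual cost: 14 + 5 = 19.
No cover costs less than 19.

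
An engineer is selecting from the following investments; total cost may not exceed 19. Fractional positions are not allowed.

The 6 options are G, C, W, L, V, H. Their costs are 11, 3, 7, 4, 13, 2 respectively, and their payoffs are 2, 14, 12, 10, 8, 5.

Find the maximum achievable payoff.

Take C, W, L, and H: cost 3 + 7 + 4 + 2 = 16 ≤ 19, payoff 14 + 12 + 10 + 5 = 41.
No other feasible combination does better.

41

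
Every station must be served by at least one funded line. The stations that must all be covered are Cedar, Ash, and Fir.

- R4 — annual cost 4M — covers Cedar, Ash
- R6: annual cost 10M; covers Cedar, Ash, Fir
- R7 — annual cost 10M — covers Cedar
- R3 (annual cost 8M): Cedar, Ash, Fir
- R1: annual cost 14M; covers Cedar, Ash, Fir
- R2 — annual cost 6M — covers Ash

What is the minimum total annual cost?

8

This is an integer covering problem.
R3 alone covers Cedar, Ash, Fir — every station.
Total annual cost: 8.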